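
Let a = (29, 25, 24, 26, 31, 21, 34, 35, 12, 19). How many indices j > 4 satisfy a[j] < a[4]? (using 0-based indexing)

The element at index 4 is 31.
Elements after it: 21, 34, 35, 12, 19
Those smaller than 31: 21, 12, 19

3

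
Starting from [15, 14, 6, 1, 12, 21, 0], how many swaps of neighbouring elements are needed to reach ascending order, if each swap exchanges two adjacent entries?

The minimum number of adjacent swaps to sort an array equals its inversion count, since every such swap removes exactly one inversion.
Count inversions — for each element, later elements that are smaller:
15: 14, 6, 1, 12, 0 → 5
14: 6, 1, 12, 0 → 4
6: 1, 0 → 2
1: 0 → 1
12: 0 → 1
21: 0 → 1
0: none → 0
Total inversions: 5 + 4 + 2 + 1 + 1 + 1 + 0 = 14

14 swaps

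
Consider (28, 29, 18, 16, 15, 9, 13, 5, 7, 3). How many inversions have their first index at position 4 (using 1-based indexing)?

6

The element at index 4 is 16.
Elements after it: 15, 9, 13, 5, 7, 3
Those smaller than 16: 15, 9, 13, 5, 7, 3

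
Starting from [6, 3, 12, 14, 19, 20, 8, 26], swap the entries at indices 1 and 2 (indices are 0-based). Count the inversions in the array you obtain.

Positions 1 and 2 hold 3 and 12; after swapping, the array is [6, 12, 3, 14, 19, 20, 8, 26].
For each element, count later entries that are smaller:
6: 1
12: 2
3: 0
14: 1
19: 1
20: 1
8: 0
26: 0
Sum: 1 + 2 + 0 + 1 + 1 + 1 + 0 + 0 = 6

Inversions: 6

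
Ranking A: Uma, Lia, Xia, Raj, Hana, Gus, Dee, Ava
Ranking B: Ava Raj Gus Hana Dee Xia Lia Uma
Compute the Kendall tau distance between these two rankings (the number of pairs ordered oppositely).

23

Assign each item its position (1..8) in the first ordering, then rewrite the second ordering as that position sequence:
positions: Uma→1, Lia→2, Xia→3, Raj→4, Hana→5, Gus→6, Dee→7, Ava→8
second ordering as positions: [8, 4, 6, 5, 7, 3, 2, 1]
Discordant pairs = inversions in this position sequence.
8: 4, 6, 5, 7, 3, 2, 1 → 7
4: 3, 2, 1 → 3
6: 5, 3, 2, 1 → 4
5: 3, 2, 1 → 3
7: 3, 2, 1 → 3
3: 2, 1 → 2
2: 1 → 1
1: 0
Total: 7 + 3 + 4 + 3 + 3 + 2 + 1 + 0 = 23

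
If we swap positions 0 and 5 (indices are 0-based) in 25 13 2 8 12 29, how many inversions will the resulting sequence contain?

8 inversions

Positions 0 and 5 hold 25 and 29; after swapping, the array is [29, 13, 2, 8, 12, 25].
Count, for each position, how many later elements it exceeds:
29 → 13, 2, 8, 12, 25 → 5
13 → 2, 8, 12 → 3
2 → none → 0
8 → none → 0
12 → none → 0
25 → none → 0
Sum: 5 + 3 + 0 + 0 + 0 + 0 = 8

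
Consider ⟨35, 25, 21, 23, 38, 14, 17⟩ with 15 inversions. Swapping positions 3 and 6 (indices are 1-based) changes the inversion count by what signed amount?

-1

Positions 3 and 6 hold 21 and 14; after swapping, the array is [35, 25, 14, 23, 38, 21, 17].
Sweep left to right; for each value list the smaller values that follow it:
35 → 25, 14, 23, 21, 17 → 5
25 → 14, 23, 21, 17 → 4
14 → none → 0
23 → 21, 17 → 2
38 → 21, 17 → 2
21 → 17 → 1
17 → none → 0
Sum: 5 + 4 + 0 + 2 + 2 + 1 + 0 = 14
Change: 14 − 15 = -1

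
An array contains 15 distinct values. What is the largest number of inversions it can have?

105 inversions

The maximum occurs when the array is in strictly decreasing order: every one of the C(15, 2) pairs is inverted.
C(15, 2) = 15·14/2 = 105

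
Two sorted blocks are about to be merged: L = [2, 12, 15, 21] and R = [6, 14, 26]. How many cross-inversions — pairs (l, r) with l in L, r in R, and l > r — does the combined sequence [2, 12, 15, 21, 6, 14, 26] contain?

Count, for every r in R, how many entries of L exceed r:
r = 6: 12, 15, 21 → 3
r = 14: 15, 21 → 2
r = 26: none → 0
Cross-inversions: 3 + 2 + 0 = 5

5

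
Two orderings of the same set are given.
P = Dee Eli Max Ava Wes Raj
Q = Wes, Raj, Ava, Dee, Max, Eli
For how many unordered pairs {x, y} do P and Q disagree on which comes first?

Assign each item its position (1..6) in the first ordering, then rewrite the second ordering as that position sequence:
positions: Dee→1, Eli→2, Max→3, Ava→4, Wes→5, Raj→6
second ordering as positions: [5, 6, 4, 1, 3, 2]
Discordant pairs = inversions in this position sequence.
5: 4, 1, 3, 2 → 4
6: 4, 1, 3, 2 → 4
4: 1, 3, 2 → 3
1: 0
3: 2 → 1
2: 0
Total: 4 + 4 + 3 + 0 + 1 + 0 = 12

12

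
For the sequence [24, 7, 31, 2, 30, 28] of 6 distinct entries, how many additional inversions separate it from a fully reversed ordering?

Maximum inversions for 6 distinct elements is C(6, 2) = 6·5/2 = 15.
Current inversions — for each element, count later smaller elements:
24: 2
7: 1
31: 3
2: 0
30: 1
28: 0
Current total: 2 + 1 + 3 + 0 + 1 + 0 = 7
Shortfall: 15 − 7 = 8

8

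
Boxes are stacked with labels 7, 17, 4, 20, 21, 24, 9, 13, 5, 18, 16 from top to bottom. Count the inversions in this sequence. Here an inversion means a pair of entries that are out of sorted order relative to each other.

Inversions: 25

Element-by-element contributions:
7: 2
17: 5
4: 0
20: 5
21: 5
24: 5
9: 1
13: 1
5: 0
18: 1
16: 0
Sum: 2 + 5 + 0 + 5 + 5 + 5 + 1 + 1 + 0 + 1 + 0 = 25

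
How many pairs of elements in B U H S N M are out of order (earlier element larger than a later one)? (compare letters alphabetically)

Sweep left to right; for each value list the smaller values that follow it:
B: 0
U: 4
H: 0
S: 2
N: 1
M: 0
Sum: 0 + 4 + 0 + 2 + 1 + 0 = 7

7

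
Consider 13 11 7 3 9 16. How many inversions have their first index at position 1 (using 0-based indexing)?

3

The element at index 1 is 11.
Elements after it: 7, 3, 9, 16
Those smaller than 11: 7, 3, 9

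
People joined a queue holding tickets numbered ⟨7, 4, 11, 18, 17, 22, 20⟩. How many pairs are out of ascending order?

Out-of-order index pairs (0-indexed):
(0,1): 7 > 4
(3,4): 18 > 17
(5,6): 22 > 20
That's 3 pairs.

There are 3 inversions.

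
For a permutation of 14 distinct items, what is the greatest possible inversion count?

A reversed (strictly descending) arrangement makes every pair an inversion, giving C(14, 2) inversions.
C(14, 2) = 14·13/2 = 91

91 inversions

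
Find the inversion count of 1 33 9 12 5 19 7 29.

11

Element-by-element contributions:
1: 0
33: 6
9: 2
12: 2
5: 0
19: 1
7: 0
29: 0
Sum: 0 + 6 + 2 + 2 + 0 + 1 + 0 + 0 = 11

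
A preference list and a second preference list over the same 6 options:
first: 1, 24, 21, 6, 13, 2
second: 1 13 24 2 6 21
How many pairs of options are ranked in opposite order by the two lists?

6

Assign each item its position (1..6) in the first ordering, then rewrite the second ordering as that position sequence:
positions: 1→1, 24→2, 21→3, 6→4, 13→5, 2→6
second ordering as positions: [1, 5, 2, 6, 4, 3]
Discordant pairs = inversions in this position sequence.
1: 0
5: 2, 4, 3 → 3
2: 0
6: 4, 3 → 2
4: 3 → 1
3: 0
Total: 0 + 3 + 0 + 2 + 1 + 0 = 6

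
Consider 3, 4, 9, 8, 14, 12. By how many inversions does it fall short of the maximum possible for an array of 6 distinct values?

13 inversions short

Maximum inversions for 6 distinct elements is C(6, 2) = 6·5/2 = 15.
Current inversions — for each element, count later smaller elements:
3: 0
4: 0
9: 1
8: 0
14: 1
12: 0
Current total: 0 + 0 + 1 + 0 + 1 + 0 = 2
Shortfall: 15 − 2 = 13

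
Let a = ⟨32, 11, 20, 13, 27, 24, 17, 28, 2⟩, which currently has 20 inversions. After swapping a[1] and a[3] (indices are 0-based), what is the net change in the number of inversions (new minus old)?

+1

Positions 1 and 3 hold 11 and 13; after swapping, the array is [32, 13, 20, 11, 27, 24, 17, 28, 2].
For each element, count later entries that are smaller:
32 → 13, 20, 11, 27, 24, 17, 28, 2 → 8
13 → 11, 2 → 2
20 → 11, 17, 2 → 3
11 → 2 → 1
27 → 24, 17, 2 → 3
24 → 17, 2 → 2
17 → 2 → 1
28 → 2 → 1
2 → none → 0
Sum: 8 + 2 + 3 + 1 + 3 + 2 + 1 + 1 + 0 = 21
Change: 21 − 20 = +1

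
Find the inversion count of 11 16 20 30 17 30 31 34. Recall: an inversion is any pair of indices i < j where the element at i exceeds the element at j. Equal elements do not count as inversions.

2

Count, for each position, how many later elements it exceeds:
11 → none → 0
16 → none → 0
20 → 17 → 1
30 → 17 → 1
17 → none → 0
30 → none → 0
31 → none → 0
34 → none → 0
Sum: 0 + 0 + 1 + 1 + 0 + 0 + 0 + 0 = 2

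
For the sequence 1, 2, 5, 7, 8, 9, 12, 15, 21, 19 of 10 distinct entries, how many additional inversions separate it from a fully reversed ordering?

44

Maximum inversions for 10 distinct elements is C(10, 2) = 10·9/2 = 45.
Current inversions — for each element, count later smaller elements:
1: 0
2: 0
5: 0
7: 0
8: 0
9: 0
12: 0
15: 0
21: 1
19: 0
Current total: 0 + 0 + 0 + 0 + 0 + 0 + 0 + 0 + 1 + 0 = 1
Shortfall: 45 − 1 = 44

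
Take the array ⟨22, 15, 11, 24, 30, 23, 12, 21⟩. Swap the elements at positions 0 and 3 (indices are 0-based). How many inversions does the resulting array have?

15 inversions

Positions 0 and 3 hold 22 and 24; after swapping, the array is [24, 15, 11, 22, 30, 23, 12, 21].
Sweep left to right; for each value list the smaller values that follow it:
24 → 15, 11, 22, 23, 12, 21 → 6
15 → 11, 12 → 2
11 → none → 0
22 → 12, 21 → 2
30 → 23, 12, 21 → 3
23 → 12, 21 → 2
12 → none → 0
21 → none → 0
Sum: 6 + 2 + 0 + 2 + 3 + 2 + 0 + 0 = 15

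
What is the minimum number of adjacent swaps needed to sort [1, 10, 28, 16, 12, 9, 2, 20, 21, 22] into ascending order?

Adjacent swaps: 15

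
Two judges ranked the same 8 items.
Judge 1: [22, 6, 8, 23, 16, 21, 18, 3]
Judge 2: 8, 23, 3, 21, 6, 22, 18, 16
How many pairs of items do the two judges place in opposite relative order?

There are 14 discordant pairs.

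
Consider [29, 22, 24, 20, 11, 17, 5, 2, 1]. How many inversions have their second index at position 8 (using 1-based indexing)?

The element at index 8 is 2.
Elements before it: 29, 22, 24, 20, 11, 17, 5
Those larger than 2: 29, 22, 24, 20, 11, 17, 5

7 such elements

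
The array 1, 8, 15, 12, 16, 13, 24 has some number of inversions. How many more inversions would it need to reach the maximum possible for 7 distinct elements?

18 inversions short

Maximum inversions for 7 distinct elements is C(7, 2) = 7·6/2 = 21.
Current inversions — for each element, count later smaller elements:
1: 0
8: 0
15: 2
12: 0
16: 1
13: 0
24: 0
Current total: 0 + 0 + 2 + 0 + 1 + 0 + 0 = 3
Shortfall: 21 − 3 = 18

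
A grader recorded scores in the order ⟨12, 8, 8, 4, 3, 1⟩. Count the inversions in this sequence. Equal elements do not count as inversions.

Sweep left to right; for each value list the smaller values that follow it:
12 → 8, 8, 4, 3, 1 → 5
8 → 4, 3, 1 → 3
8 → 4, 3, 1 → 3
4 → 3, 1 → 2
3 → 1 → 1
1 → none → 0
Sum: 5 + 3 + 3 + 2 + 1 + 0 = 14

14 inversions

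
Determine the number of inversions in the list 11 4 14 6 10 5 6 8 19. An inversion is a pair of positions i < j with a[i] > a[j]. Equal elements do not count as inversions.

Count, for each position, how many later elements it exceeds:
11 → 4, 6, 10, 5, 6, 8 → 6
4 → none → 0
14 → 6, 10, 5, 6, 8 → 5
6 → 5 → 1
10 → 5, 6, 8 → 3
5 → none → 0
6 → none → 0
8 → none → 0
19 → none → 0
Sum: 6 + 0 + 5 + 1 + 3 + 0 + 0 + 0 + 0 = 15

There are 15 inversions.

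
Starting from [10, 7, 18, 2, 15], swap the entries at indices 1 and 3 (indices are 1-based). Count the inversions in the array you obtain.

Positions 1 and 3 hold 10 and 18; after swapping, the array is [18, 7, 10, 2, 15].
For each element, count later entries that are smaller:
18 → 7, 10, 2, 15 → 4
7 → 2 → 1
10 → 2 → 1
2 → none → 0
15 → none → 0
Sum: 4 + 1 + 1 + 0 + 0 = 6

6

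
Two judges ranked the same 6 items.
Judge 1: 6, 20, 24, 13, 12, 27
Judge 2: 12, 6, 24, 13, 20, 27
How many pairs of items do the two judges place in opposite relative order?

Assign each item its position (1..6) in the first ordering, then rewrite the second ordering as that position sequence:
positions: 6→1, 20→2, 24→3, 13→4, 12→5, 27→6
second ordering as positions: [5, 1, 3, 4, 2, 6]
Discordant pairs = inversions in this position sequence.
5: 1, 3, 4, 2 → 4
1: 0
3: 2 → 1
4: 2 → 1
2: 0
6: 0
Total: 4 + 0 + 1 + 1 + 0 + 0 = 6

6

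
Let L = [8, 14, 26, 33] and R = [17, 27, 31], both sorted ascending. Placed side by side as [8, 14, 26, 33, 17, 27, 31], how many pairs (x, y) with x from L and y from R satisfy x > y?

For each element r of the right run, count left-run elements greater than r:
r = 17: 26, 33 → 2
r = 27: 33 → 1
r = 31: 33 → 1
Cross-inversions: 2 + 1 + 1 = 4

4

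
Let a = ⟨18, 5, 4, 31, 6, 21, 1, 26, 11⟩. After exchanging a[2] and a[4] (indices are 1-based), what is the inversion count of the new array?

Positions 2 and 4 hold 5 and 31; after swapping, the array is [18, 31, 4, 5, 6, 21, 1, 26, 11].
Element-by-element contributions:
18 → 4, 5, 6, 1, 11 → 5
31 → 4, 5, 6, 21, 1, 26, 11 → 7
4 → 1 → 1
5 → 1 → 1
6 → 1 → 1
21 → 1, 11 → 2
1 → none → 0
26 → 11 → 1
11 → none → 0
Sum: 5 + 7 + 1 + 1 + 1 + 2 + 0 + 1 + 0 = 18

18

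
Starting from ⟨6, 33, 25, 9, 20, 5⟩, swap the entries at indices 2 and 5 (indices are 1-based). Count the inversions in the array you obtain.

Positions 2 and 5 hold 33 and 20; after swapping, the array is [6, 20, 25, 9, 33, 5].
Element-by-element contributions:
6: 1
20: 2
25: 2
9: 1
33: 1
5: 0
Sum: 1 + 2 + 2 + 1 + 1 + 0 = 7

7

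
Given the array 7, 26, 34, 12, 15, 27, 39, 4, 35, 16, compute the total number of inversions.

For each element, count later entries that are smaller:
7: 1
26: 4
34: 5
12: 1
15: 1
27: 2
39: 3
4: 0
35: 1
16: 0
Sum: 1 + 4 + 5 + 1 + 1 + 2 + 3 + 0 + 1 + 0 = 18

18 inversions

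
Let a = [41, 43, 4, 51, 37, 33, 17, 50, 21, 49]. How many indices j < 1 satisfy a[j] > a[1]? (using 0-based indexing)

0

The element at index 1 is 43.
Elements before it: 41
None of them are larger than 43.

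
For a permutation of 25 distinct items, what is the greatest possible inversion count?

The maximum occurs when the array is in strictly decreasing order: every one of the C(25, 2) pairs is inverted.
C(25, 2) = 25·24/2 = 300

300 inversions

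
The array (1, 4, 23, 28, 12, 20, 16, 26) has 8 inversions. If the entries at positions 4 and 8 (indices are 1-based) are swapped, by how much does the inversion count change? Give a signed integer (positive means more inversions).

Positions 4 and 8 hold 28 and 26; after swapping, the array is [1, 4, 23, 26, 12, 20, 16, 28].
Count, for each position, how many later elements it exceeds:
1: 0
4: 0
23: 3
26: 3
12: 0
20: 1
16: 0
28: 0
Sum: 0 + 0 + 3 + 3 + 0 + 1 + 0 + 0 = 7
Change: 7 − 8 = -1

-1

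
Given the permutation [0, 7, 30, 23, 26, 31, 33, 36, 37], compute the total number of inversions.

Element-by-element contributions:
0 → none → 0
7 → none → 0
30 → 23, 26 → 2
23 → none → 0
26 → none → 0
31 → none → 0
33 → none → 0
36 → none → 0
37 → none → 0
Sum: 0 + 0 + 2 + 0 + 0 + 0 + 0 + 0 + 0 = 2

2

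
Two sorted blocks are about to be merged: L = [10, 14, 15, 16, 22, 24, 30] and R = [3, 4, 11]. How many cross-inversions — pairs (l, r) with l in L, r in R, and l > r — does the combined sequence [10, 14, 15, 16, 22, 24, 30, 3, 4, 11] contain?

20

For each element r of the right run, count left-run elements greater than r:
r = 3: 10, 14, 15, 16, 22, 24, 30 → 7
r = 4: 10, 14, 15, 16, 22, 24, 30 → 7
r = 11: 14, 15, 16, 22, 24, 30 → 6
Cross-inversions: 7 + 7 + 6 = 20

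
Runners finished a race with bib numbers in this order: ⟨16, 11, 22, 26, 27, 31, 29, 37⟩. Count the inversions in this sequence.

2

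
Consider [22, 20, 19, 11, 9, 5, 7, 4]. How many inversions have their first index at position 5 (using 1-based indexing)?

3 such elements

The element at index 5 is 9.
Elements after it: 5, 7, 4
Those smaller than 9: 5, 7, 4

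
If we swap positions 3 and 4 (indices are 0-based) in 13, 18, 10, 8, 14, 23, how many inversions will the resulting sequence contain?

There are 7 inversions.

Positions 3 and 4 hold 8 and 14; after swapping, the array is [13, 18, 10, 14, 8, 23].
Element-by-element contributions:
13: 2
18: 3
10: 1
14: 1
8: 0
23: 0
Sum: 2 + 3 + 1 + 1 + 0 + 0 = 7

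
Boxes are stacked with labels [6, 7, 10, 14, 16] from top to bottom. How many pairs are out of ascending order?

Listing every pair i<j with a[i]>a[j] (using 0-based positions):
(none)
That's 0 pairs.

0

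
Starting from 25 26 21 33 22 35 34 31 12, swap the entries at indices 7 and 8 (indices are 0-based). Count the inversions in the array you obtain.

16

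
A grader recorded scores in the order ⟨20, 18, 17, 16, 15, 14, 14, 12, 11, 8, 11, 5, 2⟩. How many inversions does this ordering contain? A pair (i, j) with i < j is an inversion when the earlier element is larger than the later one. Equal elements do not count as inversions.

Sweep left to right; for each value list the smaller values that follow it:
20 → 18, 17, 16, 15, 14, 14, 12, 11, 8, 11, 5, 2 → 12
18 → 17, 16, 15, 14, 14, 12, 11, 8, 11, 5, 2 → 11
17 → 16, 15, 14, 14, 12, 11, 8, 11, 5, 2 → 10
16 → 15, 14, 14, 12, 11, 8, 11, 5, 2 → 9
15 → 14, 14, 12, 11, 8, 11, 5, 2 → 8
14 → 12, 11, 8, 11, 5, 2 → 6
14 → 12, 11, 8, 11, 5, 2 → 6
12 → 11, 8, 11, 5, 2 → 5
11 → 8, 5, 2 → 3
8 → 5, 2 → 2
11 → 5, 2 → 2
5 → 2 → 1
2 → none → 0
Sum: 12 + 11 + 10 + 9 + 8 + 6 + 6 + 5 + 3 + 2 + 2 + 1 + 0 = 75

75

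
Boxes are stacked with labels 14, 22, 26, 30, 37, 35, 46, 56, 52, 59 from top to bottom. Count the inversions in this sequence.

2

Element-by-element contributions:
14 → none → 0
22 → none → 0
26 → none → 0
30 → none → 0
37 → 35 → 1
35 → none → 0
46 → none → 0
56 → 52 → 1
52 → none → 0
59 → none → 0
Sum: 0 + 0 + 0 + 0 + 1 + 0 + 0 + 1 + 0 + 0 = 2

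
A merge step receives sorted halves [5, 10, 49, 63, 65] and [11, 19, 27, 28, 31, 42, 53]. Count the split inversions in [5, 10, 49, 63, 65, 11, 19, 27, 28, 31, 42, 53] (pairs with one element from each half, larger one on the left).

20

Take each right-half value and tally the left-half values above it:
r = 11: 49, 63, 65 → 3
r = 19: 49, 63, 65 → 3
r = 27: 49, 63, 65 → 3
r = 28: 49, 63, 65 → 3
r = 31: 49, 63, 65 → 3
r = 42: 49, 63, 65 → 3
r = 53: 63, 65 → 2
Cross-inversions: 3 + 3 + 3 + 3 + 3 + 3 + 2 = 20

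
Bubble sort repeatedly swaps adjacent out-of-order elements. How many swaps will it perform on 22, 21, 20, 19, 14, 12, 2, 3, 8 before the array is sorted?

33 swaps

Each adjacent swap fixes exactly one inversion, so the minimum swap count equals the number of inversions.
Count inversions — for each element, later elements that are smaller:
22: 21, 20, 19, 14, 12, 2, 3, 8 → 8
21: 20, 19, 14, 12, 2, 3, 8 → 7
20: 19, 14, 12, 2, 3, 8 → 6
19: 14, 12, 2, 3, 8 → 5
14: 12, 2, 3, 8 → 4
12: 2, 3, 8 → 3
2: none → 0
3: none → 0
8: none → 0
Total inversions: 8 + 7 + 6 + 5 + 4 + 3 + 0 + 0 + 0 = 33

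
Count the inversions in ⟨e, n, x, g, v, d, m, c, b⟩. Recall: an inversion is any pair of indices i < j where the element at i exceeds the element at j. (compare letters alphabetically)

Element-by-element contributions:
e: 3
n: 5
x: 6
g: 3
v: 4
d: 2
m: 2
c: 1
b: 0
Sum: 3 + 5 + 6 + 3 + 4 + 2 + 2 + 1 + 0 = 26

26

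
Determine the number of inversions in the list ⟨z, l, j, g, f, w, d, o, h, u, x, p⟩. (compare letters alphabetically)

31

Count, for each position, how many later elements it exceeds:
z → l, j, g, f, w, d, o, h, u, x, p → 11
l → j, g, f, d, h → 5
j → g, f, d, h → 4
g → f, d → 2
f → d → 1
w → d, o, h, u, p → 5
d → none → 0
o → h → 1
h → none → 0
u → p → 1
x → p → 1
p → none → 0
Sum: 11 + 5 + 4 + 2 + 1 + 5 + 0 + 1 + 0 + 1 + 1 + 0 = 31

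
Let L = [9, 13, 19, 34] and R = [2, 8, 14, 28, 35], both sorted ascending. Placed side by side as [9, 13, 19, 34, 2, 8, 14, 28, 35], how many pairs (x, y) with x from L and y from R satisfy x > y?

Take each right-half value and tally the left-half values above it:
r = 2: 9, 13, 19, 34 → 4
r = 8: 9, 13, 19, 34 → 4
r = 14: 19, 34 → 2
r = 28: 34 → 1
r = 35: none → 0
Cross-inversions: 4 + 4 + 2 + 1 + 0 = 11

11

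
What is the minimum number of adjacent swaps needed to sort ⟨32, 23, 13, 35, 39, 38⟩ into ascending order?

Each adjacent swap fixes exactly one inversion, so the minimum swap count equals the number of inversions.
Count inversions — for each element, later elements that are smaller:
32: 23, 13 → 2
23: 13 → 1
13: none → 0
35: none → 0
39: 38 → 1
38: none → 0
Total inversions: 2 + 1 + 0 + 0 + 1 + 0 = 4

4 swaps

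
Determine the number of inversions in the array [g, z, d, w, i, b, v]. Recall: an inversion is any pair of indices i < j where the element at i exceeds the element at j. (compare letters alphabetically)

12 inversions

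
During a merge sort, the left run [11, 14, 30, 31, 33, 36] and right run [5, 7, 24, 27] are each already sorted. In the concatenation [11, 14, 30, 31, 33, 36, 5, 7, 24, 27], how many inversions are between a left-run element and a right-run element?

20

Take each right-half value and tally the left-half values above it:
r = 5: 11, 14, 30, 31, 33, 36 → 6
r = 7: 11, 14, 30, 31, 33, 36 → 6
r = 24: 30, 31, 33, 36 → 4
r = 27: 30, 31, 33, 36 → 4
Cross-inversions: 6 + 6 + 4 + 4 = 20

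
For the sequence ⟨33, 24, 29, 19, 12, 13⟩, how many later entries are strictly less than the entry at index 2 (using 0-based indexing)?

The element at index 2 is 29.
Elements after it: 19, 12, 13
Those smaller than 29: 19, 12, 13

3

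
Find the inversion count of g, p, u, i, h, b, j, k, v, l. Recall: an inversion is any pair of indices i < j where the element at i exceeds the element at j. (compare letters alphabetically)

For each element, count later entries that are smaller:
g: 1
p: 6
u: 6
i: 2
h: 1
b: 0
j: 0
k: 0
v: 1
l: 0
Sum: 1 + 6 + 6 + 2 + 1 + 0 + 0 + 0 + 1 + 0 = 17

17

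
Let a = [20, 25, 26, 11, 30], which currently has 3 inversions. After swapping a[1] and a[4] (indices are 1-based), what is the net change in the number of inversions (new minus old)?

-1

Positions 1 and 4 hold 20 and 11; after swapping, the array is [11, 25, 26, 20, 30].
Count, for each position, how many later elements it exceeds:
11 → none → 0
25 → 20 → 1
26 → 20 → 1
20 → none → 0
30 → none → 0
Sum: 0 + 1 + 1 + 0 + 0 = 2
Change: 2 − 3 = -1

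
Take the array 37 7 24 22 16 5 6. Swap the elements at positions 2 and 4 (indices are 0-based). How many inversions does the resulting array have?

Positions 2 and 4 hold 24 and 16; after swapping, the array is [37, 7, 16, 22, 24, 5, 6].
Count, for each position, how many later elements it exceeds:
37: 6
7: 2
16: 2
22: 2
24: 2
5: 0
6: 0
Sum: 6 + 2 + 2 + 2 + 2 + 0 + 0 = 14

Inversions: 14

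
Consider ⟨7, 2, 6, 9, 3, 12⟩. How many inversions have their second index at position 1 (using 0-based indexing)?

The element at index 1 is 2.
Elements before it: 7
Those larger than 2: 7

1 such element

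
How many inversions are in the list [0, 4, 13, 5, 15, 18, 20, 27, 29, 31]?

For each element, count later entries that are smaller:
0 → none → 0
4 → none → 0
13 → 5 → 1
5 → none → 0
15 → none → 0
18 → none → 0
20 → none → 0
27 → none → 0
29 → none → 0
31 → none → 0
Sum: 0 + 0 + 1 + 0 + 0 + 0 + 0 + 0 + 0 + 0 = 1

1 out-of-order pair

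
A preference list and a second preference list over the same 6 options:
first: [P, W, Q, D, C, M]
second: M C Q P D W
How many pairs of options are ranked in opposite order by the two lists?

12

Assign each item its position (1..6) in the first ordering, then rewrite the second ordering as that position sequence:
positions: P→1, W→2, Q→3, D→4, C→5, M→6
second ordering as positions: [6, 5, 3, 1, 4, 2]
Discordant pairs = inversions in this position sequence.
6: 5, 3, 1, 4, 2 → 5
5: 3, 1, 4, 2 → 4
3: 1, 2 → 2
1: 0
4: 2 → 1
2: 0
Total: 5 + 4 + 2 + 0 + 1 + 0 = 12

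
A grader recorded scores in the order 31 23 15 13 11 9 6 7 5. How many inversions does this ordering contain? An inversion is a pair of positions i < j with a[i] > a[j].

Sweep left to right; for each value list the smaller values that follow it:
31 → 23, 15, 13, 11, 9, 6, 7, 5 → 8
23 → 15, 13, 11, 9, 6, 7, 5 → 7
15 → 13, 11, 9, 6, 7, 5 → 6
13 → 11, 9, 6, 7, 5 → 5
11 → 9, 6, 7, 5 → 4
9 → 6, 7, 5 → 3
6 → 5 → 1
7 → 5 → 1
5 → none → 0
Sum: 8 + 7 + 6 + 5 + 4 + 3 + 1 + 1 + 0 = 35

35 inversions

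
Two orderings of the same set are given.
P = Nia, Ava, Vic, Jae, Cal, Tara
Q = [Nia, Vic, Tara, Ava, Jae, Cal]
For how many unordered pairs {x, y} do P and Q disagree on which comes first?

4

Assign each item its position (1..6) in the first ordering, then rewrite the second ordering as that position sequence:
positions: Nia→1, Ava→2, Vic→3, Jae→4, Cal→5, Tara→6
second ordering as positions: [1, 3, 6, 2, 4, 5]
Discordant pairs = inversions in this position sequence.
1: 0
3: 2 → 1
6: 2, 4, 5 → 3
2: 0
4: 0
5: 0
Total: 0 + 1 + 3 + 0 + 0 + 0 = 4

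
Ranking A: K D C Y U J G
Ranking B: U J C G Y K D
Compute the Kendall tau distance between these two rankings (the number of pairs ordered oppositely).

15

Assign each item its position (1..7) in the first ordering, then rewrite the second ordering as that position sequence:
positions: K→1, D→2, C→3, Y→4, U→5, J→6, G→7
second ordering as positions: [5, 6, 3, 7, 4, 1, 2]
Discordant pairs = inversions in this position sequence.
5: 3, 4, 1, 2 → 4
6: 3, 4, 1, 2 → 4
3: 1, 2 → 2
7: 4, 1, 2 → 3
4: 1, 2 → 2
1: 0
2: 0
Total: 4 + 4 + 2 + 3 + 2 + 0 + 0 = 15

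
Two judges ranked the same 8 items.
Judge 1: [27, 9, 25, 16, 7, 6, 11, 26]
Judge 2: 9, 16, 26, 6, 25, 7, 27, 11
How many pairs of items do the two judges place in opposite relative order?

13

Assign each item its position (1..8) in the first ordering, then rewrite the second ordering as that position sequence:
positions: 27→1, 9→2, 25→3, 16→4, 7→5, 6→6, 11→7, 26→8
second ordering as positions: [2, 4, 8, 6, 3, 5, 1, 7]
Discordant pairs = inversions in this position sequence.
2: 1 → 1
4: 3, 1 → 2
8: 6, 3, 5, 1, 7 → 5
6: 3, 5, 1 → 3
3: 1 → 1
5: 1 → 1
1: 0
7: 0
Total: 1 + 2 + 5 + 3 + 1 + 1 + 0 + 0 = 13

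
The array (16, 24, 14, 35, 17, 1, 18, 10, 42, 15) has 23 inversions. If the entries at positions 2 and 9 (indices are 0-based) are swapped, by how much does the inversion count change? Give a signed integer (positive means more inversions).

+1

Positions 2 and 9 hold 14 and 15; after swapping, the array is [16, 24, 15, 35, 17, 1, 18, 10, 42, 14].
Count, for each position, how many later elements it exceeds:
16 → 15, 1, 10, 14 → 4
24 → 15, 17, 1, 18, 10, 14 → 6
15 → 1, 10, 14 → 3
35 → 17, 1, 18, 10, 14 → 5
17 → 1, 10, 14 → 3
1 → none → 0
18 → 10, 14 → 2
10 → none → 0
42 → 14 → 1
14 → none → 0
Sum: 4 + 6 + 3 + 5 + 3 + 0 + 2 + 0 + 1 + 0 = 24
Change: 24 − 23 = +1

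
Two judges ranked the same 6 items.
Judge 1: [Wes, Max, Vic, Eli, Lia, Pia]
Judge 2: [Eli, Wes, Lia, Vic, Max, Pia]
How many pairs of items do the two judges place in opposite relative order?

6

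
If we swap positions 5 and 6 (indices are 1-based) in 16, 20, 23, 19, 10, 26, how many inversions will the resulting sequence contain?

7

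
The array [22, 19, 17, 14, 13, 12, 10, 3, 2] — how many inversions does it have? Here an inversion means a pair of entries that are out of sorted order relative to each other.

36

Element-by-element contributions:
22 → 19, 17, 14, 13, 12, 10, 3, 2 → 8
19 → 17, 14, 13, 12, 10, 3, 2 → 7
17 → 14, 13, 12, 10, 3, 2 → 6
14 → 13, 12, 10, 3, 2 → 5
13 → 12, 10, 3, 2 → 4
12 → 10, 3, 2 → 3
10 → 3, 2 → 2
3 → 2 → 1
2 → none → 0
Sum: 8 + 7 + 6 + 5 + 4 + 3 + 2 + 1 + 0 = 36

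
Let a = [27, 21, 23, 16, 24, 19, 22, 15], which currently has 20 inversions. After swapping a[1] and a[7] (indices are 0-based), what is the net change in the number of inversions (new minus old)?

-5

Positions 1 and 7 hold 21 and 15; after swapping, the array is [27, 15, 23, 16, 24, 19, 22, 21].
For each element, count later entries that are smaller:
27 → 15, 23, 16, 24, 19, 22, 21 → 7
15 → none → 0
23 → 16, 19, 22, 21 → 4
16 → none → 0
24 → 19, 22, 21 → 3
19 → none → 0
22 → 21 → 1
21 → none → 0
Sum: 7 + 0 + 4 + 0 + 3 + 0 + 1 + 0 = 15
Change: 15 − 20 = -5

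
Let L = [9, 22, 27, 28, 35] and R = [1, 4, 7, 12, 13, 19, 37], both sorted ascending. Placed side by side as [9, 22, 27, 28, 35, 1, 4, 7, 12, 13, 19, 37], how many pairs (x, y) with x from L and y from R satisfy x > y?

Split inversions: 27

For each element r of the right run, count left-run elements greater than r:
r = 1: 9, 22, 27, 28, 35 → 5
r = 4: 9, 22, 27, 28, 35 → 5
r = 7: 9, 22, 27, 28, 35 → 5
r = 12: 22, 27, 28, 35 → 4
r = 13: 22, 27, 28, 35 → 4
r = 19: 22, 27, 28, 35 → 4
r = 37: none → 0
Cross-inversions: 5 + 5 + 5 + 4 + 4 + 4 + 0 = 27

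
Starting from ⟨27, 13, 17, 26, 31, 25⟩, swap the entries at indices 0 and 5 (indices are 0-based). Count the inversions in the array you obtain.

Inversions: 3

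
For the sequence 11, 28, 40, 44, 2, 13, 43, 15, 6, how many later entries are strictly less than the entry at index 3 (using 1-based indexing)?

4

The element at index 3 is 40.
Elements after it: 44, 2, 13, 43, 15, 6
Those smaller than 40: 2, 13, 15, 6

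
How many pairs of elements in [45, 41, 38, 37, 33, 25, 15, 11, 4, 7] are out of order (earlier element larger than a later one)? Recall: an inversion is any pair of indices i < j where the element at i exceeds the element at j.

44 inversions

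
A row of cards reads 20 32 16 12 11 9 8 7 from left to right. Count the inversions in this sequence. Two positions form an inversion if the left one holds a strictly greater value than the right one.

27 out-of-order pairs

For each element, count later entries that are smaller:
20: 6
32: 6
16: 5
12: 4
11: 3
9: 2
8: 1
7: 0
Sum: 6 + 6 + 5 + 4 + 3 + 2 + 1 + 0 = 27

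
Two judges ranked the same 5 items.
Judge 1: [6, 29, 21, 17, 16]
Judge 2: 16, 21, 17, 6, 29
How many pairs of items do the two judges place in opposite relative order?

8 discordant pairs

Assign each item its position (1..5) in the first ordering, then rewrite the second ordering as that position sequence:
positions: 6→1, 29→2, 21→3, 17→4, 16→5
second ordering as positions: [5, 3, 4, 1, 2]
Discordant pairs = inversions in this position sequence.
5: 3, 4, 1, 2 → 4
3: 1, 2 → 2
4: 1, 2 → 2
1: 0
2: 0
Total: 4 + 2 + 2 + 0 + 0 = 8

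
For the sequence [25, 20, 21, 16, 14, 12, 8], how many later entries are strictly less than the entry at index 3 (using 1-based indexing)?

4

The element at index 3 is 21.
Elements after it: 16, 14, 12, 8
Those smaller than 21: 16, 14, 12, 8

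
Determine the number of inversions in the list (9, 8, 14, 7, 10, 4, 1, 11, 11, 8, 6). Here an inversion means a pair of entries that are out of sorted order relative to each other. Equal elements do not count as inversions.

Element-by-element contributions:
9 → 8, 7, 4, 1, 8, 6 → 6
8 → 7, 4, 1, 6 → 4
14 → 7, 10, 4, 1, 11, 11, 8, 6 → 8
7 → 4, 1, 6 → 3
10 → 4, 1, 8, 6 → 4
4 → 1 → 1
1 → none → 0
11 → 8, 6 → 2
11 → 8, 6 → 2
8 → 6 → 1
6 → none → 0
Sum: 6 + 4 + 8 + 3 + 4 + 1 + 0 + 2 + 2 + 1 + 0 = 31

31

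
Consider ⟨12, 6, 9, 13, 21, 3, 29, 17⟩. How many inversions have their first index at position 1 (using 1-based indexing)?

3 such elements

The element at index 1 is 12.
Elements after it: 6, 9, 13, 21, 3, 29, 17
Those smaller than 12: 6, 9, 3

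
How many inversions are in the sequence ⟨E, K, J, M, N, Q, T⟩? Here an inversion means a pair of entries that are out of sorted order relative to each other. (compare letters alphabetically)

Inversion pairs (indices are 0-based):
(1,2): K > J
That's 1 pair.

1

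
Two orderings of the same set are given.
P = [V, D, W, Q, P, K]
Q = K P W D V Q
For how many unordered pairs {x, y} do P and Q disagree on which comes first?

Assign each item its position (1..6) in the first ordering, then rewrite the second ordering as that position sequence:
positions: V→1, D→2, W→3, Q→4, P→5, K→6
second ordering as positions: [6, 5, 3, 2, 1, 4]
Discordant pairs = inversions in this position sequence.
6: 5, 3, 2, 1, 4 → 5
5: 3, 2, 1, 4 → 4
3: 2, 1 → 2
2: 1 → 1
1: 0
4: 0
Total: 5 + 4 + 2 + 1 + 0 + 0 = 12

12 disagreeing pairs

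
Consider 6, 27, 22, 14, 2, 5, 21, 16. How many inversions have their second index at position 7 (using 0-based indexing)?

The element at index 7 is 16.
Elements before it: 6, 27, 22, 14, 2, 5, 21
Those larger than 16: 27, 22, 21

3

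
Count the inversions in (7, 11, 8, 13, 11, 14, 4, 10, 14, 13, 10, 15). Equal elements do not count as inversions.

20 inversions

Count, for each position, how many later elements it exceeds:
7 → 4 → 1
11 → 8, 4, 10, 10 → 4
8 → 4 → 1
13 → 11, 4, 10, 10 → 4
11 → 4, 10, 10 → 3
14 → 4, 10, 13, 10 → 4
4 → none → 0
10 → none → 0
14 → 13, 10 → 2
13 → 10 → 1
10 → none → 0
15 → none → 0
Sum: 1 + 4 + 1 + 4 + 3 + 4 + 0 + 0 + 2 + 1 + 0 + 0 = 20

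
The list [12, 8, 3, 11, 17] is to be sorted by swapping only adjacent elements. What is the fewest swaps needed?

Adjacent swaps: 4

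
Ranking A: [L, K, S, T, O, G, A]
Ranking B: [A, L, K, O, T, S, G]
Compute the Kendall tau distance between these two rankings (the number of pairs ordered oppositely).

9 discordant pairs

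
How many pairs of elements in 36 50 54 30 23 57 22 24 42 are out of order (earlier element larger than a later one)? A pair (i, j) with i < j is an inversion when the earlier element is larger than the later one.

Element-by-element contributions:
36 → 30, 23, 22, 24 → 4
50 → 30, 23, 22, 24, 42 → 5
54 → 30, 23, 22, 24, 42 → 5
30 → 23, 22, 24 → 3
23 → 22 → 1
57 → 22, 24, 42 → 3
22 → none → 0
24 → none → 0
42 → none → 0
Sum: 4 + 5 + 5 + 3 + 1 + 3 + 0 + 0 + 0 = 21

21 inversions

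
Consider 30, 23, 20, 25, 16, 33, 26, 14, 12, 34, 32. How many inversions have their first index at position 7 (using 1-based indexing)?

The element at index 7 is 26.
Elements after it: 14, 12, 34, 32
Those smaller than 26: 14, 12

2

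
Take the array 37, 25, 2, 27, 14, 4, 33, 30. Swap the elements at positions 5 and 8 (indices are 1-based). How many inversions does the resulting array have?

Positions 5 and 8 hold 14 and 30; after swapping, the array is [37, 25, 2, 27, 30, 4, 33, 14].
Count, for each position, how many later elements it exceeds:
37 → 25, 2, 27, 30, 4, 33, 14 → 7
25 → 2, 4, 14 → 3
2 → none → 0
27 → 4, 14 → 2
30 → 4, 14 → 2
4 → none → 0
33 → 14 → 1
14 → none → 0
Sum: 7 + 3 + 0 + 2 + 2 + 0 + 1 + 0 = 15

Inversions: 15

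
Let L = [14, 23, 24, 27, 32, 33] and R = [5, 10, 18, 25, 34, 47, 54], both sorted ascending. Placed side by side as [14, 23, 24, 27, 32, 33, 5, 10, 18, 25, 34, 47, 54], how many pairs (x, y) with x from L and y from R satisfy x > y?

There are 20 cross-inversions.

For each element r of the right run, count left-run elements greater than r:
r = 5: 14, 23, 24, 27, 32, 33 → 6
r = 10: 14, 23, 24, 27, 32, 33 → 6
r = 18: 23, 24, 27, 32, 33 → 5
r = 25: 27, 32, 33 → 3
r = 34: none → 0
r = 47: none → 0
r = 54: none → 0
Cross-inversions: 6 + 6 + 5 + 3 + 0 + 0 + 0 = 20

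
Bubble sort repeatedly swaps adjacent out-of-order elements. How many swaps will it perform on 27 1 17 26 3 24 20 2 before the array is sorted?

17 swaps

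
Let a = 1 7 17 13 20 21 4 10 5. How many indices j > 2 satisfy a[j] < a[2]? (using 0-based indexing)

4

The element at index 2 is 17.
Elements after it: 13, 20, 21, 4, 10, 5
Those smaller than 17: 13, 4, 10, 5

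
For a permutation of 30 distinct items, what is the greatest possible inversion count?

The maximum occurs when the array is in strictly decreasing order: every one of the C(30, 2) pairs is inverted.
C(30, 2) = 30·29/2 = 435

435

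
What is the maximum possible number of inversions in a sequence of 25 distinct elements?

300 inversions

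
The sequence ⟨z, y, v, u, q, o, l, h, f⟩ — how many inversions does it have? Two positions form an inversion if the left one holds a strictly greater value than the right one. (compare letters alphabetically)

36 inversions

Element-by-element contributions:
z → y, v, u, q, o, l, h, f → 8
y → v, u, q, o, l, h, f → 7
v → u, q, o, l, h, f → 6
u → q, o, l, h, f → 5
q → o, l, h, f → 4
o → l, h, f → 3
l → h, f → 2
h → f → 1
f → none → 0
Sum: 8 + 7 + 6 + 5 + 4 + 3 + 2 + 1 + 0 = 36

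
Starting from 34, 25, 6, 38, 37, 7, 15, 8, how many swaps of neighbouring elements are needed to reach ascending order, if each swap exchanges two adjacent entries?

Swaps: 17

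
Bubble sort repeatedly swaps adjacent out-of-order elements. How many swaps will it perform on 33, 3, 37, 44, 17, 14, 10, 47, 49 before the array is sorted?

The minimum number of adjacent swaps to sort an array equals its inversion count, since every such swap removes exactly one inversion.
Count inversions — for each element, later elements that are smaller:
33: 3, 17, 14, 10 → 4
3: none → 0
37: 17, 14, 10 → 3
44: 17, 14, 10 → 3
17: 14, 10 → 2
14: 10 → 1
10: none → 0
47: none → 0
49: none → 0
Total inversions: 4 + 0 + 3 + 3 + 2 + 1 + 0 + 0 + 0 = 13

13 swaps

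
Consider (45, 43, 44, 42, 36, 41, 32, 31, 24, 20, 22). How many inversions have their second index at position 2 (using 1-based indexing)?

The element at index 2 is 43.
Elements before it: 45
Those larger than 43: 45

1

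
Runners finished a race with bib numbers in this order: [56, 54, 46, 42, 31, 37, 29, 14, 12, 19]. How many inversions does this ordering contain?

Sweep left to right; for each value list the smaller values that follow it:
56 → 54, 46, 42, 31, 37, 29, 14, 12, 19 → 9
54 → 46, 42, 31, 37, 29, 14, 12, 19 → 8
46 → 42, 31, 37, 29, 14, 12, 19 → 7
42 → 31, 37, 29, 14, 12, 19 → 6
31 → 29, 14, 12, 19 → 4
37 → 29, 14, 12, 19 → 4
29 → 14, 12, 19 → 3
14 → 12 → 1
12 → none → 0
19 → none → 0
Sum: 9 + 8 + 7 + 6 + 4 + 4 + 3 + 1 + 0 + 0 = 42

Inversions: 42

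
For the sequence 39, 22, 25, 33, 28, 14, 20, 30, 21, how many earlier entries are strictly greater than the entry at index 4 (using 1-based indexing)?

The element at index 4 is 33.
Elements before it: 39, 22, 25
Those larger than 33: 39

1 such element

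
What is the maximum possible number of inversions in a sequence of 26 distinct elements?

325

A reversed (strictly descending) arrangement makes every pair an inversion, giving C(26, 2) inversions.
C(26, 2) = 26·25/2 = 325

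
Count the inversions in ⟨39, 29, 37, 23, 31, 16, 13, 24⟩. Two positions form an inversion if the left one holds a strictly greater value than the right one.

Sweep left to right; for each value list the smaller values that follow it:
39 → 29, 37, 23, 31, 16, 13, 24 → 7
29 → 23, 16, 13, 24 → 4
37 → 23, 31, 16, 13, 24 → 5
23 → 16, 13 → 2
31 → 16, 13, 24 → 3
16 → 13 → 1
13 → none → 0
24 → none → 0
Sum: 7 + 4 + 5 + 2 + 3 + 1 + 0 + 0 = 22

22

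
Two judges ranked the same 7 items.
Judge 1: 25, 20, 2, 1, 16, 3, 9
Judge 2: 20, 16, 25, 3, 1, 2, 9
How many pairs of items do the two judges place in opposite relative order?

Assign each item its position (1..7) in the first ordering, then rewrite the second ordering as that position sequence:
positions: 25→1, 20→2, 2→3, 1→4, 16→5, 3→6, 9→7
second ordering as positions: [2, 5, 1, 6, 4, 3, 7]
Discordant pairs = inversions in this position sequence.
2: 1 → 1
5: 1, 4, 3 → 3
1: 0
6: 4, 3 → 2
4: 3 → 1
3: 0
7: 0
Total: 1 + 3 + 0 + 2 + 1 + 0 + 0 = 7

7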